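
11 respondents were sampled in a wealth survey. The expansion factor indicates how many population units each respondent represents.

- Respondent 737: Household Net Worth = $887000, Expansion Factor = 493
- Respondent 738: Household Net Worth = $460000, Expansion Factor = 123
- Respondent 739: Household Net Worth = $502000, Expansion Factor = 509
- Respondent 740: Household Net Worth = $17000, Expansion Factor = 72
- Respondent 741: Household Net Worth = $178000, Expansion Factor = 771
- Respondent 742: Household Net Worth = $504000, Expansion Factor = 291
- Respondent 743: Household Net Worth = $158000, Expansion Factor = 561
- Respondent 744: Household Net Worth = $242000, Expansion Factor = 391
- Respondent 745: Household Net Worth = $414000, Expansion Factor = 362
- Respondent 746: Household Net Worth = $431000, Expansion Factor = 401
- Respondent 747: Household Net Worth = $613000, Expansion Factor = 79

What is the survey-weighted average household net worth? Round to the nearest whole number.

392031

Weighted sum = 887000×493 + 460000×123 + 502000×509 + 17000×72 + 178000×771 + 504000×291 + 158000×561 + 242000×391 + 414000×362 + 431000×401 + 613000×79
  = 437291000 + 56580000 + 255518000 + 1224000 + 137238000 + 146664000 + 88638000 + 94622000 + 149868000 + 172831000 + 48427000 = 1588901000
Sum of weights = 493 + 123 + 509 + 72 + 771 + 291 + 561 + 391 + 362 + 401 + 79 = 4053
Weighted mean = 1588901000 / 4053 = 392030.84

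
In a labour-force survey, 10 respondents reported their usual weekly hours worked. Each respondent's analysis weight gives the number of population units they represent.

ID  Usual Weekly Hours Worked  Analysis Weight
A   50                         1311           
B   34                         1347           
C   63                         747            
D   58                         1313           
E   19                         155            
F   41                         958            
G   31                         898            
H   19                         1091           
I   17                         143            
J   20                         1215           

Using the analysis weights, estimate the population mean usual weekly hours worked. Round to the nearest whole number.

Weighted sum = 50×1311 + 34×1347 + 63×747 + 58×1313 + 19×155 + 41×958 + 31×898 + 19×1091 + 17×143 + 20×1215
  = 352084
Sum of weights = 1311 + 1347 + 747 + 1313 + 155 + 958 + 898 + 1091 + 143 + 1215 = 9178
Weighted mean = 352084 / 9178 = 38.361735

38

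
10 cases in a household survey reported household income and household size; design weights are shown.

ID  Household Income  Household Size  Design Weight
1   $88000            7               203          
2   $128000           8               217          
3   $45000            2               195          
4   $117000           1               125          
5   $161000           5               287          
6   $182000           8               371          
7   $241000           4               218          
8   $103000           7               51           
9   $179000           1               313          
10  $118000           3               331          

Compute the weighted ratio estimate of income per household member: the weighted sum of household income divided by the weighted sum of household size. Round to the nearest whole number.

31635

Σ wᵢ·y = 88000×203 + 128000×217 + 45000×195 + 117000×125 + 161000×287 + 182000×371 + 241000×218 + 103000×51 + 179000×313 + 118000×331
  = 17864000 + 27776000 + 8775000 + 14625000 + 46207000 + 67522000 + 52538000 + 5253000 + 56027000 + 39058000 = 335645000
Σ wᵢ·x = 7×203 + 8×217 + 2×195 + 1×125 + 5×287 + 8×371 + 4×218 + 7×51 + 1×313 + 3×331
  = 1421 + 1736 + 390 + 125 + 1435 + 2968 + 872 + 357 + 313 + 993 = 10610
Ratio = 335645000 / 10610 = 31634.779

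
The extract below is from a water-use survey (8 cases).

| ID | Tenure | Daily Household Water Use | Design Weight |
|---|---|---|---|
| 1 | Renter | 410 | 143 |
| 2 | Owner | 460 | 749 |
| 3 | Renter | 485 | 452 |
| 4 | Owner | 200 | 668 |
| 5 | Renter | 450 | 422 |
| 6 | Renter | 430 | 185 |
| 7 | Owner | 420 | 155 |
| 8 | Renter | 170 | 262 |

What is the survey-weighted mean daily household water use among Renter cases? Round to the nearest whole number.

404

Renter rows: 1, 3, 5, 6, 8
Weighted sum = 410×143 + 485×452 + 450×422 + 430×185 + 170×262
  = 591840
Sum of weights = 143 + 452 + 422 + 185 + 262 = 1464
Weighted mean = 591840 / 1464 = 404.2623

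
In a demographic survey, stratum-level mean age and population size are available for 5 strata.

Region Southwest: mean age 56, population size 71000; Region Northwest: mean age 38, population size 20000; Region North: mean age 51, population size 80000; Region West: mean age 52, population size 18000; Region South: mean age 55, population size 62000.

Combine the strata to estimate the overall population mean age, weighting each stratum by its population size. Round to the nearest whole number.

52

Σ Nₕ·x̄ₕ = 56×71000 + 38×20000 + 51×80000 + 52×18000 + 55×62000
  = 13162000
Σ Nₕ = 71000 + 20000 + 80000 + 18000 + 62000 = 251000
Overall mean = 13162000 / 251000 = 52.438247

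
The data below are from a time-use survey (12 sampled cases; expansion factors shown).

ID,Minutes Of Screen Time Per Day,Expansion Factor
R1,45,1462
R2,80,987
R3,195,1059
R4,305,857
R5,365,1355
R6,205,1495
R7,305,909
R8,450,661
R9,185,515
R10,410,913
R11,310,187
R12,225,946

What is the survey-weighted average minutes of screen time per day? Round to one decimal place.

Weighted sum = 45×1462 + 80×987 + 195×1059 + 305×857 + 365×1355 + 205×1495 + 305×909 + 450×661 + 185×515 + 410×913 + 310×187 + 225×946
  = 2728810
Sum of weights = 1462 + 987 + 1059 + 857 + 1355 + 1495 + 909 + 661 + 515 + 913 + 187 + 946 = 11346
Weighted mean = 2728810 / 11346 = 240.50855

240.5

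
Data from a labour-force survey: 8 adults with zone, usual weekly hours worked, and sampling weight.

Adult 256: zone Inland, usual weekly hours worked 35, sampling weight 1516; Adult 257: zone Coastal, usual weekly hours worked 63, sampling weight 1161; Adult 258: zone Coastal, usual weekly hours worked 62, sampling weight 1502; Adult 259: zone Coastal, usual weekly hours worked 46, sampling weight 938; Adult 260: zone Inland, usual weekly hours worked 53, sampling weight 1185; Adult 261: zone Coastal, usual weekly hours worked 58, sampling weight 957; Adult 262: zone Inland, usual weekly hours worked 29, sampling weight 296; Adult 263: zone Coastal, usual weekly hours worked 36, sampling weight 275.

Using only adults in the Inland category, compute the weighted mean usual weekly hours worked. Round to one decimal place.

41.5

Inland rows: 256, 260, 262
Weighted sum = 35×1516 + 53×1185 + 29×296
  = 53060 + 62805 + 8584 = 124449
Sum of weights = 1516 + 1185 + 296 = 2997
Weighted mean = 124449 / 2997 = 41.524525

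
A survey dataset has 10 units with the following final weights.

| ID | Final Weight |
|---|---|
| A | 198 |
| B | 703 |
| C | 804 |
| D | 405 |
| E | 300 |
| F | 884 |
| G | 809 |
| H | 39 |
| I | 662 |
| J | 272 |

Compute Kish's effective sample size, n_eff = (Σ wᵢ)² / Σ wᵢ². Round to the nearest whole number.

8

Σ wᵢ = 198 + 703 + 804 + 405 + 300 + 884 + 809 + 39 + 662 + 272 = 5076
Σ wᵢ² = 39204 + 494209 + 646416 + 164025 + 90000 + 781456 + 654481 + 1521 + 438244 + 73984 = 3383540
n_eff = 5076² / 3383540 = 25765776 / 3383540 = 7.6150351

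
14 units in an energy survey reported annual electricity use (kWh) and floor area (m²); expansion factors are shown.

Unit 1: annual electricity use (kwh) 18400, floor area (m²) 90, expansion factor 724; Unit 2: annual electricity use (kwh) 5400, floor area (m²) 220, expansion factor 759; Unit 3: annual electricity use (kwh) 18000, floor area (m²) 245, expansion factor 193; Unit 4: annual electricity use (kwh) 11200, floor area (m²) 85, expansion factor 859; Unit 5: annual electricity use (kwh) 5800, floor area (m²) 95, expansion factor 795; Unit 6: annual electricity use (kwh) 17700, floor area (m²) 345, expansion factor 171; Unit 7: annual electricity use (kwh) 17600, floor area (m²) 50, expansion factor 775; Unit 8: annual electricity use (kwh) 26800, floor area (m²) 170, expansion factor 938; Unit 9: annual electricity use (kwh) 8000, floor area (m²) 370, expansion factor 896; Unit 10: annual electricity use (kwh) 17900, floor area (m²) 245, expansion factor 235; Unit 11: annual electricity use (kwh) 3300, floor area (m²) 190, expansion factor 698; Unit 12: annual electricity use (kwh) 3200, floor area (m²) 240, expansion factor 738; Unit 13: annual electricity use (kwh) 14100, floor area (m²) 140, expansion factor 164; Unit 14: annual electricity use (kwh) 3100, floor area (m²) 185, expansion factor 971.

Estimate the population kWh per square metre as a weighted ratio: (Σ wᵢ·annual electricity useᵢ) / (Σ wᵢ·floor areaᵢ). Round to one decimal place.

Σ wᵢ·y = 98293100
Σ wᵢ·x = 1586600
Ratio = 98293100 / 1586600 = 61.952036

62.0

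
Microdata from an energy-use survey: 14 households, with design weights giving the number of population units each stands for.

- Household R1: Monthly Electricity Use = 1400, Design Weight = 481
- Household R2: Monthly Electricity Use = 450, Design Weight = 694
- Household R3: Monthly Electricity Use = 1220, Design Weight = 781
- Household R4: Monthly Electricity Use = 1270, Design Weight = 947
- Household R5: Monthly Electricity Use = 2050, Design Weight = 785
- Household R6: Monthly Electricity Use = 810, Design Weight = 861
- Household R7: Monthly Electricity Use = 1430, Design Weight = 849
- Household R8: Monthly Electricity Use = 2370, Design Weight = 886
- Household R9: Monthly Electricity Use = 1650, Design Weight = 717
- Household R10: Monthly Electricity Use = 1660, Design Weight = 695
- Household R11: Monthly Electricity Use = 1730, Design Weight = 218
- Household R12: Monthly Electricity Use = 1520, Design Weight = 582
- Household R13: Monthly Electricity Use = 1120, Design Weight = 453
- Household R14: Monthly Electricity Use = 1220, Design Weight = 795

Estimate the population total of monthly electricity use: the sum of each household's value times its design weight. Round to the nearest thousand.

13838000

Weighted total = 13837550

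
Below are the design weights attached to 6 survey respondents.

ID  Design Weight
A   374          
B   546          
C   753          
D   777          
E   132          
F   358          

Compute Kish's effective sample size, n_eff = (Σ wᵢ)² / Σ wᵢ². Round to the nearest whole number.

5

Σ wᵢ = 2940
Σ wᵢ² = 139876 + 298116 + 567009 + 603729 + 17424 + 128164 = 1754318
n_eff = 2940² / 1754318 = 8643600 / 1754318 = 4.9270429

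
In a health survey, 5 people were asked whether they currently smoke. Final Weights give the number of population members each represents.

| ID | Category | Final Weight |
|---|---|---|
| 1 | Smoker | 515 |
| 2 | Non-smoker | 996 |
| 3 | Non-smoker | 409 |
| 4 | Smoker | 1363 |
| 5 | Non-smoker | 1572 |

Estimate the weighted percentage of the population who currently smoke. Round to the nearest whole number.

39

Sum of weights for 'Smoker' = 515 + 1363 = 1878
Total weight = 4855
Weighted proportion = 1878 / 4855 = 0.38681771 → 38.681771%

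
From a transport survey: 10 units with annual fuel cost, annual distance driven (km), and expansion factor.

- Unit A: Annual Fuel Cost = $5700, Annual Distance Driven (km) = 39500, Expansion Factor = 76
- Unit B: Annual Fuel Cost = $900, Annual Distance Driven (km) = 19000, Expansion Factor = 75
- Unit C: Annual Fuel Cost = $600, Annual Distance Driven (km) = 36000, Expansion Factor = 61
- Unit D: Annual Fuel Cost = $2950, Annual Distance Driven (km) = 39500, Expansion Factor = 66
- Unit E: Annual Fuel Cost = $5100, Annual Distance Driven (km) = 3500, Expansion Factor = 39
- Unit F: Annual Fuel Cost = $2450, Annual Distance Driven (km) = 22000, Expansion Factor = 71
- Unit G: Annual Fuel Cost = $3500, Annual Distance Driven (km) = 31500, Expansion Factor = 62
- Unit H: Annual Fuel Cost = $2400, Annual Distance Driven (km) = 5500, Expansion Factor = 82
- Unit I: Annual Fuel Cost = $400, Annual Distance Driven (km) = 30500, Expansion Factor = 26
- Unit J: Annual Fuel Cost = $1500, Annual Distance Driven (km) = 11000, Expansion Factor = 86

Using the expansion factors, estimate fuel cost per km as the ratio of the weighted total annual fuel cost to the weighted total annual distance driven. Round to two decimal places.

Σ wᵢ·y = 1658050
Σ wᵢ·x = 39500×76 + 19000×75 + 36000×61 + 39500×66 + 3500×39 + 22000×71 + 31500×62 + 5500×82 + 30500×26 + 11000×86
  = 3002000 + 1425000 + 2196000 + 2607000 + 136500 + 1562000 + 1953000 + 451000 + 793000 + 946000 = 15071500
Ratio = 1658050 / 15071500 = 0.11001227

0.11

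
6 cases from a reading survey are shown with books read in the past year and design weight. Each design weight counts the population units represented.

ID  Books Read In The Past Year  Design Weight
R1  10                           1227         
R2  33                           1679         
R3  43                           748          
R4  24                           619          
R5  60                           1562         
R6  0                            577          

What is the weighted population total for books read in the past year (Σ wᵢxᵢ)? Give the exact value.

208417

Weighted total = 208417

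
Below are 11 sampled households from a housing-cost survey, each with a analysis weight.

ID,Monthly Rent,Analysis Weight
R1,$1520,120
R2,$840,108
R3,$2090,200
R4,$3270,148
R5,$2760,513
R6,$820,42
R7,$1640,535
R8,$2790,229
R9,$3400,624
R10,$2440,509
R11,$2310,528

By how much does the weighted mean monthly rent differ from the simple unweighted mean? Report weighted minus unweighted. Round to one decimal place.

282.7

Unweighted sum = 1520 + 840 + 2090 + 3270 + 2760 + 820 + 1640 + 2790 + 3400 + 2440 + 2310 = 23880
Unweighted mean = 23880 / 11 = 2170.9091
Weighted sum = 1520×120 + 840×108 + 2090×200 + 3270×148 + 2760×513 + 820×42 + 1640×535 + 2790×229 + 3400×624 + 2440×509 + 2310×528
  = 8724950
Sum of weights = 120 + 108 + 200 + 148 + 513 + 42 + 535 + 229 + 624 + 509 + 528 = 3556
Weighted mean = 8724950 / 3556 = 2453.5855
Difference (weighted minus unweighted) = 282.6764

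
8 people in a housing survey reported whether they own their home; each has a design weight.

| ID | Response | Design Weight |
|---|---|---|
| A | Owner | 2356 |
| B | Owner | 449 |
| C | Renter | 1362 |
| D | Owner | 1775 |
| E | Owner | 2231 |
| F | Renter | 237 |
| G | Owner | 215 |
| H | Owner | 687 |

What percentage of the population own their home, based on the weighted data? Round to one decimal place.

82.8

Sum of weights for 'Owner' = 2356 + 449 + 1775 + 2231 + 215 + 687 = 7713
Total weight = 2356 + 449 + 1362 + 1775 + 2231 + 237 + 215 + 687 = 9312
Weighted proportion = 7713 / 9312 = 0.82828608 → 82.828608%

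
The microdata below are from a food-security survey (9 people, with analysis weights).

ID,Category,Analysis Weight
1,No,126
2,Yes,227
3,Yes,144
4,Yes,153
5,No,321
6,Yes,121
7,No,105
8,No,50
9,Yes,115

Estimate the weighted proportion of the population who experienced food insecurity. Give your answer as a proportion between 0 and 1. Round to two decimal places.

0.56

Sum of weights for 'Yes' = 227 + 144 + 153 + 121 + 115 = 760
Total weight = 126 + 227 + 144 + 153 + 321 + 121 + 105 + 50 + 115 = 1362
Weighted proportion = 760 / 1362 = 0.55800294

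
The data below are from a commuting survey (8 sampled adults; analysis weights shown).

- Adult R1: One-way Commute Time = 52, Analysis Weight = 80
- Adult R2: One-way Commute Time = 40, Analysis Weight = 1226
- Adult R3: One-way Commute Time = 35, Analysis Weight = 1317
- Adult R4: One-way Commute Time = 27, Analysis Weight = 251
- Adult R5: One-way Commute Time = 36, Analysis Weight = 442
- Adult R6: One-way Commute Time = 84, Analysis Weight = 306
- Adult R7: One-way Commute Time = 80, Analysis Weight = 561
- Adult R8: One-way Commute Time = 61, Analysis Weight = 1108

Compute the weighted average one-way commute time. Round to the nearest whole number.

Weighted sum = 52×80 + 40×1226 + 35×1317 + 27×251 + 36×442 + 84×306 + 80×561 + 61×1108
  = 4160 + 49040 + 46095 + 6777 + 15912 + 25704 + 44880 + 67588 = 260156
Sum of weights = 80 + 1226 + 1317 + 251 + 442 + 306 + 561 + 1108 = 5291
Weighted mean = 260156 / 5291 = 49.169533

49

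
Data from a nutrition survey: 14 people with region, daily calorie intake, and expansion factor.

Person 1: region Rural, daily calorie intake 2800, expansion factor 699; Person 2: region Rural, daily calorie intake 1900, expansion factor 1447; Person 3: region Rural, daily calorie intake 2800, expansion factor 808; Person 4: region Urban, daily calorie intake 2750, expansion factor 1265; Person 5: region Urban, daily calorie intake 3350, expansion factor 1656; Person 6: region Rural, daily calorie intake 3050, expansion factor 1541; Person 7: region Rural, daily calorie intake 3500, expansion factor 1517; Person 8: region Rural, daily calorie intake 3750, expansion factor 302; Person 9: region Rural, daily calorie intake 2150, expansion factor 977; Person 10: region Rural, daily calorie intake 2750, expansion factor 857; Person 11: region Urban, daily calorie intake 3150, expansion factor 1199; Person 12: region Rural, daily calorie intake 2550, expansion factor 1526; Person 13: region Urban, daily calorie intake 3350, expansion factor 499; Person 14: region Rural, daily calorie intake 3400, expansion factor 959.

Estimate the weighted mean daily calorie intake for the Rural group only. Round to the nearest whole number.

Rural rows: 1, 2, 3, 6, 7, 8, 9, 10, 12, 14
Weighted sum = 2800×699 + 1900×1447 + 2800×808 + 3050×1541 + 3500×1517 + 3750×302 + 2150×977 + 2750×857 + 2550×1526 + 3400×959
  = 1957200 + 2749300 + 2262400 + 4700050 + 5309500 + 1132500 + 2100550 + 2356750 + 3891300 + 3260600 = 29720150
Sum of weights = 699 + 1447 + 808 + 1541 + 1517 + 302 + 977 + 857 + 1526 + 959 = 10633
Weighted mean = 29720150 / 10633 = 2795.0861

2795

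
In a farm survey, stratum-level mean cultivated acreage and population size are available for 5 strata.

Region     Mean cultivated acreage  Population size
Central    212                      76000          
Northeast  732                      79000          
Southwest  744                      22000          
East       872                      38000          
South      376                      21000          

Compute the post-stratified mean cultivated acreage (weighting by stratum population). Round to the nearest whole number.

Σ Nₕ·x̄ₕ = 212×76000 + 732×79000 + 744×22000 + 872×38000 + 376×21000
  = 16112000 + 57828000 + 16368000 + 33136000 + 7896000 = 131340000
Σ Nₕ = 76000 + 79000 + 22000 + 38000 + 21000 = 236000
Overall mean = 131340000 / 236000 = 556.52542

557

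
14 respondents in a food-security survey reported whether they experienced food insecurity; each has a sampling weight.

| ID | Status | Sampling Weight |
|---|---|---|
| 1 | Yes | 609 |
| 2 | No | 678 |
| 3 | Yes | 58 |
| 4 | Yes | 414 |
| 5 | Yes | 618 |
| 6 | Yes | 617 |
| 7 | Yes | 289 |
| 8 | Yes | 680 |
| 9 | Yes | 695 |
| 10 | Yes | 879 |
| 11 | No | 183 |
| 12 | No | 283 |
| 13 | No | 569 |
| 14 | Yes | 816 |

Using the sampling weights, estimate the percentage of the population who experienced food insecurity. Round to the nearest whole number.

77

Sum of weights for 'Yes' = 609 + 58 + 414 + 618 + 617 + 289 + 680 + 695 + 879 + 816 = 5675
Total weight = 7388
Weighted proportion = 5675 / 7388 = 0.76813752 → 76.813752%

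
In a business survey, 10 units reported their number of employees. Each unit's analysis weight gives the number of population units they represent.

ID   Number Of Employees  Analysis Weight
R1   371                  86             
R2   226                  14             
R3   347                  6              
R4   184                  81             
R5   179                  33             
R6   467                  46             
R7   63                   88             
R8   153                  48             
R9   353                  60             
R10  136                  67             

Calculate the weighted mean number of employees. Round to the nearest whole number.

232

Weighted sum = 371×86 + 226×14 + 347×6 + 184×81 + 179×33 + 467×46 + 63×88 + 153×48 + 353×60 + 136×67
  = 122625
Sum of weights = 86 + 14 + 6 + 81 + 33 + 46 + 88 + 48 + 60 + 67 = 529
Weighted mean = 122625 / 529 = 231.80529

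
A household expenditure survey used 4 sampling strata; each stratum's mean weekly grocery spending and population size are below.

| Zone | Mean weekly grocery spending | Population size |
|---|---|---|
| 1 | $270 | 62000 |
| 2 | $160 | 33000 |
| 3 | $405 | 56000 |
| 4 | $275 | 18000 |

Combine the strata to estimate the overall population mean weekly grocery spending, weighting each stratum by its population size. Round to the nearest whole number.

294

Σ Nₕ·x̄ₕ = 270×62000 + 160×33000 + 405×56000 + 275×18000
  = 16740000 + 5280000 + 22680000 + 4950000 = 49650000
Σ Nₕ = 62000 + 33000 + 56000 + 18000 = 169000
Overall mean = 49650000 / 169000 = 293.78698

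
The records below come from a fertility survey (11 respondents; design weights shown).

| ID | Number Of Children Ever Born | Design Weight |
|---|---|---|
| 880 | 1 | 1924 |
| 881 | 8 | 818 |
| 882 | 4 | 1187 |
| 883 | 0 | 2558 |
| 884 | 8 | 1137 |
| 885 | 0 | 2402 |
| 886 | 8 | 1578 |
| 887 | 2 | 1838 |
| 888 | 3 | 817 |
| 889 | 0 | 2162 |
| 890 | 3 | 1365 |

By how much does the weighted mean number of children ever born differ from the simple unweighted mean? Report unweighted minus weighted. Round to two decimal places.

0.82

Unweighted sum = 1 + 8 + 4 + 0 + 8 + 0 + 8 + 2 + 3 + 0 + 3 = 37
Unweighted mean = 37 / 11 = 3.3636364
Weighted sum = 1×1924 + 8×818 + 4×1187 + 0×2558 + 8×1137 + 0×2402 + 8×1578 + 2×1838 + 3×817 + 0×2162 + 3×1365
  = 1924 + 6544 + 4748 + 0 + 9096 + 0 + 12624 + 3676 + 2451 + 0 + 4095 = 45158
Sum of weights = 1924 + 818 + 1187 + 2558 + 1137 + 2402 + 1578 + 1838 + 817 + 2162 + 1365 = 17786
Weighted mean = 45158 / 17786 = 2.5389632
Difference (unweighted minus weighted) = 0.82467313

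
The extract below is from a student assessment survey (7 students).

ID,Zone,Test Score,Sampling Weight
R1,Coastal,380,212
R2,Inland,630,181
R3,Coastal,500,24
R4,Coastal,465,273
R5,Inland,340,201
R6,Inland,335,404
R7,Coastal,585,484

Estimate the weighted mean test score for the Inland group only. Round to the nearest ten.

Inland rows: R2, R5, R6
Weighted sum = 630×181 + 340×201 + 335×404
  = 114030 + 68340 + 135340 = 317710
Sum of weights = 181 + 201 + 404 = 786
Weighted mean = 317710 / 786 = 404.2112

400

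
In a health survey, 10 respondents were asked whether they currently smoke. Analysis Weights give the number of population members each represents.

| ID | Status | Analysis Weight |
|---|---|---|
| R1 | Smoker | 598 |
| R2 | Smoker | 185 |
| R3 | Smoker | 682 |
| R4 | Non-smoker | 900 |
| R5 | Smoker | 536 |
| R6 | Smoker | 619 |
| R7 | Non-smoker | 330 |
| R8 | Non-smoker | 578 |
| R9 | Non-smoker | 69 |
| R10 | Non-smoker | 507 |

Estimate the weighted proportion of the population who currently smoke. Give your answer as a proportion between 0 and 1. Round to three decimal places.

Sum of weights for 'Smoker' = 598 + 185 + 682 + 536 + 619 = 2620
Total weight = 598 + 185 + 682 + 900 + 536 + 619 + 330 + 578 + 69 + 507 = 5004
Weighted proportion = 2620 / 5004 = 0.52358114

0.524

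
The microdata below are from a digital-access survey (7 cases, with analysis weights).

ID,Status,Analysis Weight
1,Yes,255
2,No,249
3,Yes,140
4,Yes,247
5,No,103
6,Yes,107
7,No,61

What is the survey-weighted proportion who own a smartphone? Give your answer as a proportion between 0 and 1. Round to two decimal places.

Sum of weights for 'Yes' = 255 + 140 + 247 + 107 = 749
Total weight = 1162
Weighted proportion = 749 / 1162 = 0.64457831

0.64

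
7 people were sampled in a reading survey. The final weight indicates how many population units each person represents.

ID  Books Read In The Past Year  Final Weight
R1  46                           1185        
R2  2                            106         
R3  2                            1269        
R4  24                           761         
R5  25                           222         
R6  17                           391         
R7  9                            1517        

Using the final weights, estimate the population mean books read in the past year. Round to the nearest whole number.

Weighted sum = 101374
Sum of weights = 1185 + 106 + 1269 + 761 + 222 + 391 + 1517 = 5451
Weighted mean = 101374 / 5451 = 18.597322

19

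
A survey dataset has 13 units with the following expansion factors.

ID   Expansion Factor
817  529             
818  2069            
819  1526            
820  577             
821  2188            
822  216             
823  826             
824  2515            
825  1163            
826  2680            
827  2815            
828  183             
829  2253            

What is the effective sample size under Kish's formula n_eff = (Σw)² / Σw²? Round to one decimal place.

Σ wᵢ = 19540
Σ wᵢ² = 40632400
n_eff = 19540² / 40632400 = 381811600 / 40632400 = 9.3967277

9.4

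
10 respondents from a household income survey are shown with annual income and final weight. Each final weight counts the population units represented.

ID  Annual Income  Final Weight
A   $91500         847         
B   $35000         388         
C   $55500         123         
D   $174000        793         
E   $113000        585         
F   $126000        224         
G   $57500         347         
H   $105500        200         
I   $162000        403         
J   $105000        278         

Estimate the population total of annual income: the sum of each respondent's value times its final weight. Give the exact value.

465746500

Weighted total = 91500×847 + 35000×388 + 55500×123 + 174000×793 + 113000×585 + 126000×224 + 57500×347 + 105500×200 + 162000×403 + 105000×278
  = 465746500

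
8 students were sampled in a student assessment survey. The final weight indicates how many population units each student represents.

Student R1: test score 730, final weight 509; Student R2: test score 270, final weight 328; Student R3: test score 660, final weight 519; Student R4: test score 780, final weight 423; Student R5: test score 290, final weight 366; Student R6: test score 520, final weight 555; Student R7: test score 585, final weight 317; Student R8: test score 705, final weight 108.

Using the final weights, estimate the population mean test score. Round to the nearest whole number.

572

Weighted sum = 730×509 + 270×328 + 660×519 + 780×423 + 290×366 + 520×555 + 585×317 + 705×108
  = 371570 + 88560 + 342540 + 329940 + 106140 + 288600 + 185445 + 76140 = 1788935
Sum of weights = 509 + 328 + 519 + 423 + 366 + 555 + 317 + 108 = 3125
Weighted mean = 1788935 / 3125 = 572.4592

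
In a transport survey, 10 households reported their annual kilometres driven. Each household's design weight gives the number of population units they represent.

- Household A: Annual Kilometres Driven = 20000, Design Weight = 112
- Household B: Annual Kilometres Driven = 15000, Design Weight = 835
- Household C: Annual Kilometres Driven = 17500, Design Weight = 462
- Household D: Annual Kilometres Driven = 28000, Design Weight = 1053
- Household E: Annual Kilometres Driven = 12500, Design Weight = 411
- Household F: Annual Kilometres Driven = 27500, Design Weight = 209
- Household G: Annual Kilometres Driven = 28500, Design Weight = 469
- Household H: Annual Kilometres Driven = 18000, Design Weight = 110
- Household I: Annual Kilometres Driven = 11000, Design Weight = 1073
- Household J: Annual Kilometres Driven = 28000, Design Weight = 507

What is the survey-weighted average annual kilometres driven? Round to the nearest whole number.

19951

Weighted sum = 20000×112 + 15000×835 + 17500×462 + 28000×1053 + 12500×411 + 27500×209 + 28500×469 + 18000×110 + 11000×1073 + 28000×507
  = 104564500
Sum of weights = 5241
Weighted mean = 104564500 / 5241 = 19951.25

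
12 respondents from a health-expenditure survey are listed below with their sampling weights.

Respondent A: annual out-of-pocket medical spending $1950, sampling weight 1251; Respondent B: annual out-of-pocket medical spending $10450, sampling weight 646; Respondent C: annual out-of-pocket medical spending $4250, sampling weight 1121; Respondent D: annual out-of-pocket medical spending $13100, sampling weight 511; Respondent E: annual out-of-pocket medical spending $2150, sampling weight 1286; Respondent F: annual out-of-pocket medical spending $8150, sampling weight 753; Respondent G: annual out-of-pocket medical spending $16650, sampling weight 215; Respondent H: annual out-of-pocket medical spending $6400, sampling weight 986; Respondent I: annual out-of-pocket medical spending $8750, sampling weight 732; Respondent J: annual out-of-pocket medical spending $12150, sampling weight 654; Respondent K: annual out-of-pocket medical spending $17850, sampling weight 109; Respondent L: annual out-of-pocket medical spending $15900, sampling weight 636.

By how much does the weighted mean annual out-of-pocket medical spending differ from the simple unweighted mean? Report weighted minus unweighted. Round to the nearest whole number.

-2414

Unweighted sum = 1950 + 10450 + 4250 + 13100 + 2150 + 8150 + 16650 + 6400 + 8750 + 12150 + 17850 + 15900 = 117750
Unweighted mean = 117750 / 12 = 9812.5
Weighted sum = 65849650
Sum of weights = 1251 + 646 + 1121 + 511 + 1286 + 753 + 215 + 986 + 732 + 654 + 109 + 636 = 8900
Weighted mean = 65849650 / 8900 = 7398.8371
Difference (weighted minus unweighted) = -2413.6629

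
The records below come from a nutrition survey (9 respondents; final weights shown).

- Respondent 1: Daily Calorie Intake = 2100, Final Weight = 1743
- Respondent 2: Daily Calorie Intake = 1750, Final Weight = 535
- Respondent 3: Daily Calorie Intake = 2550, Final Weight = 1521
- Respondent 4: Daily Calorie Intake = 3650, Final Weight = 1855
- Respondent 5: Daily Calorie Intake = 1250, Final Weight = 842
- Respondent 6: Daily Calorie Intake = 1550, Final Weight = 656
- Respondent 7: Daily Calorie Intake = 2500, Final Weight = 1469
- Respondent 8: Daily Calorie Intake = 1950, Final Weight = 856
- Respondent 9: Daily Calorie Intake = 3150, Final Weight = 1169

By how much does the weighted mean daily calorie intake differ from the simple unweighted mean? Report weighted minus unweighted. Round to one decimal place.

201.9

Unweighted sum = 2100 + 1750 + 2550 + 3650 + 1250 + 1550 + 2500 + 1950 + 3150 = 20450
Unweighted mean = 20450 / 9 = 2272.2222
Weighted sum = 2100×1743 + 1750×535 + 2550×1521 + 3650×1855 + 1250×842 + 1550×656 + 2500×1469 + 1950×856 + 3150×1169
  = 26339200
Sum of weights = 10646
Weighted mean = 26339200 / 10646 = 2474.0936
Difference (weighted minus unweighted) = 201.87133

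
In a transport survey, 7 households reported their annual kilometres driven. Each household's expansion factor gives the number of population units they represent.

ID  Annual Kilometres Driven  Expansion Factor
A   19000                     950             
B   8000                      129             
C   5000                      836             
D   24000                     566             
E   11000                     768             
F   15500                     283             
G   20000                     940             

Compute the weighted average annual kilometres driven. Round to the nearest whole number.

15313

Weighted sum = 19000×950 + 8000×129 + 5000×836 + 24000×566 + 11000×768 + 15500×283 + 20000×940
  = 18050000 + 1032000 + 4180000 + 13584000 + 8448000 + 4386500 + 18800000 = 68480500
Sum of weights = 4472
Weighted mean = 68480500 / 4472 = 15313.171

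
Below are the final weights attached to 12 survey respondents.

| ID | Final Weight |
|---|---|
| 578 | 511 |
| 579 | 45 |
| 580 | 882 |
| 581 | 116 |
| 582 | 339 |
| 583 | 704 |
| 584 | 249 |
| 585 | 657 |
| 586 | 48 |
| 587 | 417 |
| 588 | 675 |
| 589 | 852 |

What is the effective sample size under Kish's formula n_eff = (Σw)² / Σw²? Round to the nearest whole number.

Σ wᵢ = 5495
Σ wᵢ² = 3516435
n_eff = 5495² / 3516435 = 30195025 / 3516435 = 8.5868287

9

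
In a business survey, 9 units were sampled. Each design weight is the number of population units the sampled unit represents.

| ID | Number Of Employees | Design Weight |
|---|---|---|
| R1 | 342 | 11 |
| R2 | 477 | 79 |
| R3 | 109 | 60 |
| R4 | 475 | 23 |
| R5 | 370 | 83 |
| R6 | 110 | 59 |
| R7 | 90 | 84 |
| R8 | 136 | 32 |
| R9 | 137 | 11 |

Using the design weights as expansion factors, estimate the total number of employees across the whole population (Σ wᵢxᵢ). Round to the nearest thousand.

110000

Weighted total = 342×11 + 477×79 + 109×60 + 475×23 + 370×83 + 110×59 + 90×84 + 136×32 + 137×11
  = 3762 + 37683 + 6540 + 10925 + 30710 + 6490 + 7560 + 4352 + 1507 = 109529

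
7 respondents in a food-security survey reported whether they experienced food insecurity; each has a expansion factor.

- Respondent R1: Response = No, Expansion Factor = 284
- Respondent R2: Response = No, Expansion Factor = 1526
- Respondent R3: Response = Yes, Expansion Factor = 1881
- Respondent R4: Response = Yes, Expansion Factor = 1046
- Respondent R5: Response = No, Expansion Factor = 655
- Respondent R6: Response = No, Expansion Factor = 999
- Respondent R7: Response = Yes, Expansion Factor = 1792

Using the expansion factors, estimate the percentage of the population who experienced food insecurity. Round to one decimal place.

Sum of weights for 'Yes' = 1881 + 1046 + 1792 = 4719
Total weight = 284 + 1526 + 1881 + 1046 + 655 + 999 + 1792 = 8183
Weighted proportion = 4719 / 8183 = 0.57668337 → 57.668337%

57.7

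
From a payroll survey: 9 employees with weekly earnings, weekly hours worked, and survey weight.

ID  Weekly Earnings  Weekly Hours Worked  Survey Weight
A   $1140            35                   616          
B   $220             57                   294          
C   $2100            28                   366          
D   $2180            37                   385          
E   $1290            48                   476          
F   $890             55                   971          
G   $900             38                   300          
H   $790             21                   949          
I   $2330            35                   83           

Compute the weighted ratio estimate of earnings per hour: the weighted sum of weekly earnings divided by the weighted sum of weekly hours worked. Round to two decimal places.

29.23

Σ wᵢ·y = 1140×616 + 220×294 + 2100×366 + 2180×385 + 1290×476 + 890×971 + 900×300 + 790×949 + 2330×83
  = 702240 + 64680 + 768600 + 839300 + 614040 + 864190 + 270000 + 749710 + 193390 = 5066150
Σ wᵢ·x = 35×616 + 57×294 + 28×366 + 37×385 + 48×476 + 55×971 + 38×300 + 21×949 + 35×83
  = 173298
Ratio = 5066150 / 173298 = 29.233748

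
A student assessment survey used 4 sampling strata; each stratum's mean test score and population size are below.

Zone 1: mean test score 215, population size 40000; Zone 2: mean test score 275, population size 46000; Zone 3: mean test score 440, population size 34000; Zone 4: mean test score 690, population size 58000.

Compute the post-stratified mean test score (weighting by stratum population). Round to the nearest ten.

430

Σ Nₕ·x̄ₕ = 215×40000 + 275×46000 + 440×34000 + 690×58000
  = 8600000 + 12650000 + 14960000 + 40020000 = 76230000
Σ Nₕ = 40000 + 46000 + 34000 + 58000 = 178000
Overall mean = 76230000 / 178000 = 428.25843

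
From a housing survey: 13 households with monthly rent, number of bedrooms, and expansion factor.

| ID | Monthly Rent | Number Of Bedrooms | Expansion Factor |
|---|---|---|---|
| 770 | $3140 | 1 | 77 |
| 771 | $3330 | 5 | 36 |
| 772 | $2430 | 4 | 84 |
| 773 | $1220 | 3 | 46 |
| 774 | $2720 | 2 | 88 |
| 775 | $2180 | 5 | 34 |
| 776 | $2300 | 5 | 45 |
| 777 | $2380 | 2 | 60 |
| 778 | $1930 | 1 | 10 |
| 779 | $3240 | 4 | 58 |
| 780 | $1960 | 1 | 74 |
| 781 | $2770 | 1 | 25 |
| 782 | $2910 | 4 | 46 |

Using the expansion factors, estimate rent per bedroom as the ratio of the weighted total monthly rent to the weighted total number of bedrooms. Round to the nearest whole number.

Σ wᵢ·y = 1737050
Σ wᵢ·x = 1947
Ratio = 1737050 / 1947 = 892.16744

892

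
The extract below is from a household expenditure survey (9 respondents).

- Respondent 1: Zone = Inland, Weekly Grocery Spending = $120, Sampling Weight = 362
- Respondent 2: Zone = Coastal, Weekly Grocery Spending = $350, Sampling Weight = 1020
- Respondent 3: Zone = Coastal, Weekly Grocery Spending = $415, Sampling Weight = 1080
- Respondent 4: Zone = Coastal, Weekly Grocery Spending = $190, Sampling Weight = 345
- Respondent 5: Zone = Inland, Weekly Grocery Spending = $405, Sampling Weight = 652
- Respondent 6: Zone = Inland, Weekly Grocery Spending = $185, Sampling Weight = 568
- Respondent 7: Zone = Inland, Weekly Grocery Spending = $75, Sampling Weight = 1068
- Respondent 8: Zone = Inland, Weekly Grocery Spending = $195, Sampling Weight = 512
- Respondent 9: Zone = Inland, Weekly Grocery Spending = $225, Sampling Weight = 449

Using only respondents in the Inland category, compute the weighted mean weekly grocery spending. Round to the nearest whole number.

192

Inland rows: 1, 5, 6, 7, 8, 9
Weighted sum = 120×362 + 405×652 + 185×568 + 75×1068 + 195×512 + 225×449
  = 43440 + 264060 + 105080 + 80100 + 99840 + 101025 = 693545
Sum of weights = 362 + 652 + 568 + 1068 + 512 + 449 = 3611
Weighted mean = 693545 / 3611 = 192.06453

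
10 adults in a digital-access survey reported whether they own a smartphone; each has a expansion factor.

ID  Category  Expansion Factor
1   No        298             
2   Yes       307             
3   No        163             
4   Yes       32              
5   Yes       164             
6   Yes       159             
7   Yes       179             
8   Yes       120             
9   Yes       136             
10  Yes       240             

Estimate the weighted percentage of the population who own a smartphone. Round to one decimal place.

Sum of weights for 'Yes' = 307 + 32 + 164 + 159 + 179 + 120 + 136 + 240 = 1337
Total weight = 298 + 307 + 163 + 32 + 164 + 159 + 179 + 120 + 136 + 240 = 1798
Weighted proportion = 1337 / 1798 = 0.743604 → 74.3604%

74.4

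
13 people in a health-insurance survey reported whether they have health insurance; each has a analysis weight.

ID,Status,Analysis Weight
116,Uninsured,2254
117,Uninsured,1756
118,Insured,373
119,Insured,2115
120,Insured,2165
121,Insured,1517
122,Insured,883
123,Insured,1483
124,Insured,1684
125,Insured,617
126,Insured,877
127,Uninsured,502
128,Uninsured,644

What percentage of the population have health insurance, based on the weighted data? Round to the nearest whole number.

Sum of weights for 'Insured' = 373 + 2115 + 2165 + 1517 + 883 + 1483 + 1684 + 617 + 877 = 11714
Total weight = 16870
Weighted proportion = 11714 / 16870 = 0.6943687 → 69.43687%

69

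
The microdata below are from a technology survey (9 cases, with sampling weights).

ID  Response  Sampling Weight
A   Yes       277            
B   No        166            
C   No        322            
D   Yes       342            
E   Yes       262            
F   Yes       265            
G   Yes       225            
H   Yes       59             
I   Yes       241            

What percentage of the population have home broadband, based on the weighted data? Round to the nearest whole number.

Sum of weights for 'Yes' = 277 + 342 + 262 + 265 + 225 + 59 + 241 = 1671
Total weight = 277 + 166 + 322 + 342 + 262 + 265 + 225 + 59 + 241 = 2159
Weighted proportion = 1671 / 2159 = 0.77396943 → 77.396943%

77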